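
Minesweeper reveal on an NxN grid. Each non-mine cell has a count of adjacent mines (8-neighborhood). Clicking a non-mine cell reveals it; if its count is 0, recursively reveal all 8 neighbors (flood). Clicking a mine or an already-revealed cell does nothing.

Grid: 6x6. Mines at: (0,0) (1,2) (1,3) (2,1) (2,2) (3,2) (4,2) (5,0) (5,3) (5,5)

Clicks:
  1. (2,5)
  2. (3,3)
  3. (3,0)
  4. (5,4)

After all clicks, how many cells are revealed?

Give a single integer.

Click 1 (2,5) count=0: revealed 13 new [(0,4) (0,5) (1,4) (1,5) (2,3) (2,4) (2,5) (3,3) (3,4) (3,5) (4,3) (4,4) (4,5)] -> total=13
Click 2 (3,3) count=3: revealed 0 new [(none)] -> total=13
Click 3 (3,0) count=1: revealed 1 new [(3,0)] -> total=14
Click 4 (5,4) count=2: revealed 1 new [(5,4)] -> total=15

Answer: 15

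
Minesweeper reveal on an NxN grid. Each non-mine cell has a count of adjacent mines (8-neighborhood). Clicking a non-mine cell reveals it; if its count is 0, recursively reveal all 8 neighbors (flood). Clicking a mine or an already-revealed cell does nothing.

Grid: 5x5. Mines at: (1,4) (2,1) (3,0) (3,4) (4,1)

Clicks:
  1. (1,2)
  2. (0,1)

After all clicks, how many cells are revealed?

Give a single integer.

Click 1 (1,2) count=1: revealed 1 new [(1,2)] -> total=1
Click 2 (0,1) count=0: revealed 7 new [(0,0) (0,1) (0,2) (0,3) (1,0) (1,1) (1,3)] -> total=8

Answer: 8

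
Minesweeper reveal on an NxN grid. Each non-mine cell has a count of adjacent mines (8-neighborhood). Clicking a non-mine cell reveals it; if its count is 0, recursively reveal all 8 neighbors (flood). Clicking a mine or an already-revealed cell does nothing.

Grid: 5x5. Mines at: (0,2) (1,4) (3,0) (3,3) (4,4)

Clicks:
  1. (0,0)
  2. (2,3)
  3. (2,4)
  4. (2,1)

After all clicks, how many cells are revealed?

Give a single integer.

Click 1 (0,0) count=0: revealed 6 new [(0,0) (0,1) (1,0) (1,1) (2,0) (2,1)] -> total=6
Click 2 (2,3) count=2: revealed 1 new [(2,3)] -> total=7
Click 3 (2,4) count=2: revealed 1 new [(2,4)] -> total=8
Click 4 (2,1) count=1: revealed 0 new [(none)] -> total=8

Answer: 8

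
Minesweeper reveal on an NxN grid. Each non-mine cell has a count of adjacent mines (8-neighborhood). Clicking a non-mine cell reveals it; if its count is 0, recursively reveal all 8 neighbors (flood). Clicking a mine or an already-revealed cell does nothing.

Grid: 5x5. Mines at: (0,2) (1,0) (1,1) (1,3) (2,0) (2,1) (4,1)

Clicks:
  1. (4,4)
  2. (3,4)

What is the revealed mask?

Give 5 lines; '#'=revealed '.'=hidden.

Answer: .....
.....
..###
..###
..###

Derivation:
Click 1 (4,4) count=0: revealed 9 new [(2,2) (2,3) (2,4) (3,2) (3,3) (3,4) (4,2) (4,3) (4,4)] -> total=9
Click 2 (3,4) count=0: revealed 0 new [(none)] -> total=9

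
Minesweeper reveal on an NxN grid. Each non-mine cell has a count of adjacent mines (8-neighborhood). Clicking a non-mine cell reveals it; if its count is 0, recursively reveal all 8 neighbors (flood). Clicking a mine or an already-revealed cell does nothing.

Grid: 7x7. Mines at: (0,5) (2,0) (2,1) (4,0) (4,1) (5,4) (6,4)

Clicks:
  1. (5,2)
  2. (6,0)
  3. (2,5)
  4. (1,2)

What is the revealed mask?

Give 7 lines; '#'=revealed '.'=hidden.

Answer: #####..
#######
..#####
..#####
..#####
####.##
####.##

Derivation:
Click 1 (5,2) count=1: revealed 1 new [(5,2)] -> total=1
Click 2 (6,0) count=0: revealed 7 new [(5,0) (5,1) (5,3) (6,0) (6,1) (6,2) (6,3)] -> total=8
Click 3 (2,5) count=0: revealed 31 new [(0,0) (0,1) (0,2) (0,3) (0,4) (1,0) (1,1) (1,2) (1,3) (1,4) (1,5) (1,6) (2,2) (2,3) (2,4) (2,5) (2,6) (3,2) (3,3) (3,4) (3,5) (3,6) (4,2) (4,3) (4,4) (4,5) (4,6) (5,5) (5,6) (6,5) (6,6)] -> total=39
Click 4 (1,2) count=1: revealed 0 new [(none)] -> total=39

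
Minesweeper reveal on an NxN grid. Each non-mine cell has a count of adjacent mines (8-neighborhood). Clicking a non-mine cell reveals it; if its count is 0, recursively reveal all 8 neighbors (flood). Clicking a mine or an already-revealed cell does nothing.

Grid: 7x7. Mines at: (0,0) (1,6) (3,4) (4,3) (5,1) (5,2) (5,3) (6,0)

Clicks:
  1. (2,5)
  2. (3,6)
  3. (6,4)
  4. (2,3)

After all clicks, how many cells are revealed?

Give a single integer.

Click 1 (2,5) count=2: revealed 1 new [(2,5)] -> total=1
Click 2 (3,6) count=0: revealed 12 new [(2,6) (3,5) (3,6) (4,4) (4,5) (4,6) (5,4) (5,5) (5,6) (6,4) (6,5) (6,6)] -> total=13
Click 3 (6,4) count=1: revealed 0 new [(none)] -> total=13
Click 4 (2,3) count=1: revealed 1 new [(2,3)] -> total=14

Answer: 14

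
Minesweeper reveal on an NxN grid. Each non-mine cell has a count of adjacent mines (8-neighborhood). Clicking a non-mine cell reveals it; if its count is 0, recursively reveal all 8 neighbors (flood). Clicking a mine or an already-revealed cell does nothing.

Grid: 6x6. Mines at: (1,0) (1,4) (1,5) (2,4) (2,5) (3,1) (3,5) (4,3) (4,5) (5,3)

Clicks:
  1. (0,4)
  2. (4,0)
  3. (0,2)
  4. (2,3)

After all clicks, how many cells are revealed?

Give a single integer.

Answer: 11

Derivation:
Click 1 (0,4) count=2: revealed 1 new [(0,4)] -> total=1
Click 2 (4,0) count=1: revealed 1 new [(4,0)] -> total=2
Click 3 (0,2) count=0: revealed 9 new [(0,1) (0,2) (0,3) (1,1) (1,2) (1,3) (2,1) (2,2) (2,3)] -> total=11
Click 4 (2,3) count=2: revealed 0 new [(none)] -> total=11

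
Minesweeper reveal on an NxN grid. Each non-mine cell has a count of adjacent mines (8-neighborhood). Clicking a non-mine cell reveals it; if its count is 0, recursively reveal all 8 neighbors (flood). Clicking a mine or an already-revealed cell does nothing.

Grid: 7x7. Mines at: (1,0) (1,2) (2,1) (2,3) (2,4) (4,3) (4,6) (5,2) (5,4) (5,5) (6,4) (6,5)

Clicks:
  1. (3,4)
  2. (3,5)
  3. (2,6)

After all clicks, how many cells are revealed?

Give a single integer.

Answer: 13

Derivation:
Click 1 (3,4) count=3: revealed 1 new [(3,4)] -> total=1
Click 2 (3,5) count=2: revealed 1 new [(3,5)] -> total=2
Click 3 (2,6) count=0: revealed 11 new [(0,3) (0,4) (0,5) (0,6) (1,3) (1,4) (1,5) (1,6) (2,5) (2,6) (3,6)] -> total=13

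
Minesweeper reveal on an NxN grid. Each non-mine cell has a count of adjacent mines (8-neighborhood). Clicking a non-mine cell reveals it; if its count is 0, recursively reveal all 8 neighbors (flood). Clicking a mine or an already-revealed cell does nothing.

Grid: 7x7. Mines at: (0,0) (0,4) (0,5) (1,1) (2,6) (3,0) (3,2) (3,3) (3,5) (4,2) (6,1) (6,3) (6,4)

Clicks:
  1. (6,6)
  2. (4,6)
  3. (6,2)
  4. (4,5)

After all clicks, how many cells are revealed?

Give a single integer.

Click 1 (6,6) count=0: revealed 6 new [(4,5) (4,6) (5,5) (5,6) (6,5) (6,6)] -> total=6
Click 2 (4,6) count=1: revealed 0 new [(none)] -> total=6
Click 3 (6,2) count=2: revealed 1 new [(6,2)] -> total=7
Click 4 (4,5) count=1: revealed 0 new [(none)] -> total=7

Answer: 7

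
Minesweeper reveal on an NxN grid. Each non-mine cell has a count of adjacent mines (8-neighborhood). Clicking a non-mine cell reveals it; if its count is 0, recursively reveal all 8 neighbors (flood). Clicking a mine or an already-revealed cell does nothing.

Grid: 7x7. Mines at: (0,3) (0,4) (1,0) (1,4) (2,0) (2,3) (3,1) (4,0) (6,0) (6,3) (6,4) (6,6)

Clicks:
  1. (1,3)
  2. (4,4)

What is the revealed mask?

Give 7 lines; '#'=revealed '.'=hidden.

Click 1 (1,3) count=4: revealed 1 new [(1,3)] -> total=1
Click 2 (4,4) count=0: revealed 22 new [(0,5) (0,6) (1,5) (1,6) (2,4) (2,5) (2,6) (3,2) (3,3) (3,4) (3,5) (3,6) (4,2) (4,3) (4,4) (4,5) (4,6) (5,2) (5,3) (5,4) (5,5) (5,6)] -> total=23

Answer: .....##
...#.##
....###
..#####
..#####
..#####
.......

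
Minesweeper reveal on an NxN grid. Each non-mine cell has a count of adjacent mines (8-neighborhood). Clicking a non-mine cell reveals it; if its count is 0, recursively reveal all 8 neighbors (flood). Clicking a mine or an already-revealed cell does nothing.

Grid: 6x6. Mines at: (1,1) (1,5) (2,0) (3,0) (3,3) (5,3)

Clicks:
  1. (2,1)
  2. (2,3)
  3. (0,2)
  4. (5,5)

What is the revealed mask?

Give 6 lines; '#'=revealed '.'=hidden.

Answer: ..#...
......
.#.###
....##
....##
....##

Derivation:
Click 1 (2,1) count=3: revealed 1 new [(2,1)] -> total=1
Click 2 (2,3) count=1: revealed 1 new [(2,3)] -> total=2
Click 3 (0,2) count=1: revealed 1 new [(0,2)] -> total=3
Click 4 (5,5) count=0: revealed 8 new [(2,4) (2,5) (3,4) (3,5) (4,4) (4,5) (5,4) (5,5)] -> total=11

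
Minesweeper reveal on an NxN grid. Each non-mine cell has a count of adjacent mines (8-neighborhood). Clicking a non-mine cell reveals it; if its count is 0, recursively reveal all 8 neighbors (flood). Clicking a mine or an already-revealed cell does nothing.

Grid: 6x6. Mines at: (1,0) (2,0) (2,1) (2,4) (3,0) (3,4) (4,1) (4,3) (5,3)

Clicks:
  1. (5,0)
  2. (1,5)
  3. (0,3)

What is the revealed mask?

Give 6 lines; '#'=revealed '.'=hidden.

Click 1 (5,0) count=1: revealed 1 new [(5,0)] -> total=1
Click 2 (1,5) count=1: revealed 1 new [(1,5)] -> total=2
Click 3 (0,3) count=0: revealed 9 new [(0,1) (0,2) (0,3) (0,4) (0,5) (1,1) (1,2) (1,3) (1,4)] -> total=11

Answer: .#####
.#####
......
......
......
#.....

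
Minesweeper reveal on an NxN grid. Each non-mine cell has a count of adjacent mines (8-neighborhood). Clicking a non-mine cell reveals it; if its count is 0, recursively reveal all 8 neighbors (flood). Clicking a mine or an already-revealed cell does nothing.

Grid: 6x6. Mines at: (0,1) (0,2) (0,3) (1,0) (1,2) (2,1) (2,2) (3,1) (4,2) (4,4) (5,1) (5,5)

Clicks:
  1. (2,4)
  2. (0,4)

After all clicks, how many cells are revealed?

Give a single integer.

Answer: 11

Derivation:
Click 1 (2,4) count=0: revealed 11 new [(0,4) (0,5) (1,3) (1,4) (1,5) (2,3) (2,4) (2,5) (3,3) (3,4) (3,5)] -> total=11
Click 2 (0,4) count=1: revealed 0 new [(none)] -> total=11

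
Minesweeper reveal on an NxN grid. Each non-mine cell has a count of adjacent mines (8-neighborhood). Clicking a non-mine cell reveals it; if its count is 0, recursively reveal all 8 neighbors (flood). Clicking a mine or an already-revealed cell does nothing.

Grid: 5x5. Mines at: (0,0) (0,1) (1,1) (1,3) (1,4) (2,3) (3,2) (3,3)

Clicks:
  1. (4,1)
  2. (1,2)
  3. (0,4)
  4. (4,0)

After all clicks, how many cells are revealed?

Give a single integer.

Click 1 (4,1) count=1: revealed 1 new [(4,1)] -> total=1
Click 2 (1,2) count=4: revealed 1 new [(1,2)] -> total=2
Click 3 (0,4) count=2: revealed 1 new [(0,4)] -> total=3
Click 4 (4,0) count=0: revealed 5 new [(2,0) (2,1) (3,0) (3,1) (4,0)] -> total=8

Answer: 8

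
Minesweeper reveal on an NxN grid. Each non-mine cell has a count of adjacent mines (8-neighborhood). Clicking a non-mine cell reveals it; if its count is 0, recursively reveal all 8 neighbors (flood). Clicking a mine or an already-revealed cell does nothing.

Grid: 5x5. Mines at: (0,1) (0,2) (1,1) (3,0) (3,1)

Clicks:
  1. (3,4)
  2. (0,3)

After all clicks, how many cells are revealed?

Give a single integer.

Click 1 (3,4) count=0: revealed 14 new [(0,3) (0,4) (1,2) (1,3) (1,4) (2,2) (2,3) (2,4) (3,2) (3,3) (3,4) (4,2) (4,3) (4,4)] -> total=14
Click 2 (0,3) count=1: revealed 0 new [(none)] -> total=14

Answer: 14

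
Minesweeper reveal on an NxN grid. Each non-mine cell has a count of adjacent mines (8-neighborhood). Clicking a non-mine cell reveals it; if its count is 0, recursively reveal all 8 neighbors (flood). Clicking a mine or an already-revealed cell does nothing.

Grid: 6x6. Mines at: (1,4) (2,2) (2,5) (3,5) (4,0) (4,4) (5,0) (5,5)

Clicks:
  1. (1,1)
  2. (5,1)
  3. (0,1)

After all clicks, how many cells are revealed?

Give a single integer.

Answer: 13

Derivation:
Click 1 (1,1) count=1: revealed 1 new [(1,1)] -> total=1
Click 2 (5,1) count=2: revealed 1 new [(5,1)] -> total=2
Click 3 (0,1) count=0: revealed 11 new [(0,0) (0,1) (0,2) (0,3) (1,0) (1,2) (1,3) (2,0) (2,1) (3,0) (3,1)] -> total=13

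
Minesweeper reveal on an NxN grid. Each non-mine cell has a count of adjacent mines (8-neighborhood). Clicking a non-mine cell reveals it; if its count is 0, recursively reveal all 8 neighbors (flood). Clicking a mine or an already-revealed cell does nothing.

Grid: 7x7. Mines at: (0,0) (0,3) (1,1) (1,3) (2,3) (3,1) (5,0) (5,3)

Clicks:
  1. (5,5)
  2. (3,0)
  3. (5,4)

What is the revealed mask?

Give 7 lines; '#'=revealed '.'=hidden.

Answer: ....###
....###
....###
#...###
....###
....###
....###

Derivation:
Click 1 (5,5) count=0: revealed 21 new [(0,4) (0,5) (0,6) (1,4) (1,5) (1,6) (2,4) (2,5) (2,6) (3,4) (3,5) (3,6) (4,4) (4,5) (4,6) (5,4) (5,5) (5,6) (6,4) (6,5) (6,6)] -> total=21
Click 2 (3,0) count=1: revealed 1 new [(3,0)] -> total=22
Click 3 (5,4) count=1: revealed 0 new [(none)] -> total=22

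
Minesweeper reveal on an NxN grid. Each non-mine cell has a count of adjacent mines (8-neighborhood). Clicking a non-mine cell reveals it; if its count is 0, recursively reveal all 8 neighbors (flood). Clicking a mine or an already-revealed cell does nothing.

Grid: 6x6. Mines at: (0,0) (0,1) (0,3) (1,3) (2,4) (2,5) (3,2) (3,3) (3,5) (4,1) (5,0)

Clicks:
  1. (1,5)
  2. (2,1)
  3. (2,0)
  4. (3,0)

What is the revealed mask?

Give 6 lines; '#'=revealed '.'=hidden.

Answer: ......
##...#
##....
##....
......
......

Derivation:
Click 1 (1,5) count=2: revealed 1 new [(1,5)] -> total=1
Click 2 (2,1) count=1: revealed 1 new [(2,1)] -> total=2
Click 3 (2,0) count=0: revealed 5 new [(1,0) (1,1) (2,0) (3,0) (3,1)] -> total=7
Click 4 (3,0) count=1: revealed 0 new [(none)] -> total=7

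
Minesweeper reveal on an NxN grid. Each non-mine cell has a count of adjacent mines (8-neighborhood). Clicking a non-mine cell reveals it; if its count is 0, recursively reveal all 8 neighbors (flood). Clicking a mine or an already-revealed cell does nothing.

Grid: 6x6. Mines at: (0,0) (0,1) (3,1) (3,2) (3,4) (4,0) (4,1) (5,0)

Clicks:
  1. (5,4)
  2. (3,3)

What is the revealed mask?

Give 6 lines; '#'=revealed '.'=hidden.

Click 1 (5,4) count=0: revealed 8 new [(4,2) (4,3) (4,4) (4,5) (5,2) (5,3) (5,4) (5,5)] -> total=8
Click 2 (3,3) count=2: revealed 1 new [(3,3)] -> total=9

Answer: ......
......
......
...#..
..####
..####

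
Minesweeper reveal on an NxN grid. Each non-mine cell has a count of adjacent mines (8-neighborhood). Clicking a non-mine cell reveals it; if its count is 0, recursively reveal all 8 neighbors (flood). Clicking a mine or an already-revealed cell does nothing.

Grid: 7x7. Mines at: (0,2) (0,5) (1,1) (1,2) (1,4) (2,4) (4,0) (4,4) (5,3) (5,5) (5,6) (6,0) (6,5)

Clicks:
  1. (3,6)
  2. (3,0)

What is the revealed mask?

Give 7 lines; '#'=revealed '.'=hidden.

Click 1 (3,6) count=0: revealed 8 new [(1,5) (1,6) (2,5) (2,6) (3,5) (3,6) (4,5) (4,6)] -> total=8
Click 2 (3,0) count=1: revealed 1 new [(3,0)] -> total=9

Answer: .......
.....##
.....##
#....##
.....##
.......
.......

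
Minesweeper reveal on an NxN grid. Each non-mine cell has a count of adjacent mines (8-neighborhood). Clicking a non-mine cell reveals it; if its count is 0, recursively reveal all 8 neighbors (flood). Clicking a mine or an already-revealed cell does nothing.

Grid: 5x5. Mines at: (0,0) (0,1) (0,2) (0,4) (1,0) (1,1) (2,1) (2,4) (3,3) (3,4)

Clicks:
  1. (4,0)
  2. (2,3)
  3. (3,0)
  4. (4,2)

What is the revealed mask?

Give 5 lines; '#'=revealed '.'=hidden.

Click 1 (4,0) count=0: revealed 6 new [(3,0) (3,1) (3,2) (4,0) (4,1) (4,2)] -> total=6
Click 2 (2,3) count=3: revealed 1 new [(2,3)] -> total=7
Click 3 (3,0) count=1: revealed 0 new [(none)] -> total=7
Click 4 (4,2) count=1: revealed 0 new [(none)] -> total=7

Answer: .....
.....
...#.
###..
###..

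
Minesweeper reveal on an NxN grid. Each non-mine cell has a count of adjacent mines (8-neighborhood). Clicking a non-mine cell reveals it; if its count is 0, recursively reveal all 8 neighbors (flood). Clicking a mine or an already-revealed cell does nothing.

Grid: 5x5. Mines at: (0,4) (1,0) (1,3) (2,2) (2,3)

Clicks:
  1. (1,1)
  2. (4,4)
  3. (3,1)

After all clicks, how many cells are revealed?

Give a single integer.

Answer: 13

Derivation:
Click 1 (1,1) count=2: revealed 1 new [(1,1)] -> total=1
Click 2 (4,4) count=0: revealed 12 new [(2,0) (2,1) (3,0) (3,1) (3,2) (3,3) (3,4) (4,0) (4,1) (4,2) (4,3) (4,4)] -> total=13
Click 3 (3,1) count=1: revealed 0 new [(none)] -> total=13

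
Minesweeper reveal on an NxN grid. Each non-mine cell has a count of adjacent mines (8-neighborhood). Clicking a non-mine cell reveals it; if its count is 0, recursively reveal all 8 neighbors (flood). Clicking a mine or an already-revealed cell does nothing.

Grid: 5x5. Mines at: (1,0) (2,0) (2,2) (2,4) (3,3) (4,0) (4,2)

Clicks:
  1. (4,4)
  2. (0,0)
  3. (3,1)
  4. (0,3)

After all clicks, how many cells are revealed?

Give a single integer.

Answer: 11

Derivation:
Click 1 (4,4) count=1: revealed 1 new [(4,4)] -> total=1
Click 2 (0,0) count=1: revealed 1 new [(0,0)] -> total=2
Click 3 (3,1) count=4: revealed 1 new [(3,1)] -> total=3
Click 4 (0,3) count=0: revealed 8 new [(0,1) (0,2) (0,3) (0,4) (1,1) (1,2) (1,3) (1,4)] -> total=11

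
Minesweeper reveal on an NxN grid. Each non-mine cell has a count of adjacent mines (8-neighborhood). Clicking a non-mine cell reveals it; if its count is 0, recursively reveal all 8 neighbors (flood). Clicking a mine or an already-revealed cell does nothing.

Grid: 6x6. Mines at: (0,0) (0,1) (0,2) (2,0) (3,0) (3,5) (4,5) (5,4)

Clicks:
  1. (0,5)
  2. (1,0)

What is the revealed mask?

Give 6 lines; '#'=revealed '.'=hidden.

Answer: ...###
######
.#####
.####.
#####.
####..

Derivation:
Click 1 (0,5) count=0: revealed 26 new [(0,3) (0,4) (0,5) (1,1) (1,2) (1,3) (1,4) (1,5) (2,1) (2,2) (2,3) (2,4) (2,5) (3,1) (3,2) (3,3) (3,4) (4,0) (4,1) (4,2) (4,3) (4,4) (5,0) (5,1) (5,2) (5,3)] -> total=26
Click 2 (1,0) count=3: revealed 1 new [(1,0)] -> total=27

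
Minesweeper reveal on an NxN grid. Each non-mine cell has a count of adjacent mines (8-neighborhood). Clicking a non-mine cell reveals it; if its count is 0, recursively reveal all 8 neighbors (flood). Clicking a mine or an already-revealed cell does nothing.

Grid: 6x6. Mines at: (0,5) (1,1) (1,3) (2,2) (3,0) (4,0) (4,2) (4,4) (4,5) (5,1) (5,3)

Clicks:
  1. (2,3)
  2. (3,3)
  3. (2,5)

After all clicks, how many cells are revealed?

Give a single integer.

Answer: 8

Derivation:
Click 1 (2,3) count=2: revealed 1 new [(2,3)] -> total=1
Click 2 (3,3) count=3: revealed 1 new [(3,3)] -> total=2
Click 3 (2,5) count=0: revealed 6 new [(1,4) (1,5) (2,4) (2,5) (3,4) (3,5)] -> total=8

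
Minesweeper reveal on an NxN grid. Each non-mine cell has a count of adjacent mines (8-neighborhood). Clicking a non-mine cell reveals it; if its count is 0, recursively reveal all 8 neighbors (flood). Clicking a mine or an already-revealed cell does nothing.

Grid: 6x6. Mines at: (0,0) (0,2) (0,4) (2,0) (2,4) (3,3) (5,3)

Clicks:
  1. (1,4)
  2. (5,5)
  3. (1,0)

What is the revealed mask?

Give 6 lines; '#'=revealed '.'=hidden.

Click 1 (1,4) count=2: revealed 1 new [(1,4)] -> total=1
Click 2 (5,5) count=0: revealed 6 new [(3,4) (3,5) (4,4) (4,5) (5,4) (5,5)] -> total=7
Click 3 (1,0) count=2: revealed 1 new [(1,0)] -> total=8

Answer: ......
#...#.
......
....##
....##
....##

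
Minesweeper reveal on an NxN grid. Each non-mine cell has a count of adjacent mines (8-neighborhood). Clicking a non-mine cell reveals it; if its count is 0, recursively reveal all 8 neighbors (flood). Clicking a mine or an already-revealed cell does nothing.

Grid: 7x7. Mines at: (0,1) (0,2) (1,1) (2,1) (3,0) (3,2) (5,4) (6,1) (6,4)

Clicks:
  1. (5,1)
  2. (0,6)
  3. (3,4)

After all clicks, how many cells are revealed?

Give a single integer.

Answer: 25

Derivation:
Click 1 (5,1) count=1: revealed 1 new [(5,1)] -> total=1
Click 2 (0,6) count=0: revealed 24 new [(0,3) (0,4) (0,5) (0,6) (1,3) (1,4) (1,5) (1,6) (2,3) (2,4) (2,5) (2,6) (3,3) (3,4) (3,5) (3,6) (4,3) (4,4) (4,5) (4,6) (5,5) (5,6) (6,5) (6,6)] -> total=25
Click 3 (3,4) count=0: revealed 0 new [(none)] -> total=25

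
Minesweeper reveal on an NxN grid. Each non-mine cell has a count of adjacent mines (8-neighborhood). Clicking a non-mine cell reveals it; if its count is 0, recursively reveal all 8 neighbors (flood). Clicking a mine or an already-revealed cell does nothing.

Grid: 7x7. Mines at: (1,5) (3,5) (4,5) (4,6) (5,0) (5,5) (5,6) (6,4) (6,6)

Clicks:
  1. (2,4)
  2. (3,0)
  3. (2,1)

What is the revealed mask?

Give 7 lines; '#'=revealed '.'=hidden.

Click 1 (2,4) count=2: revealed 1 new [(2,4)] -> total=1
Click 2 (3,0) count=0: revealed 31 new [(0,0) (0,1) (0,2) (0,3) (0,4) (1,0) (1,1) (1,2) (1,3) (1,4) (2,0) (2,1) (2,2) (2,3) (3,0) (3,1) (3,2) (3,3) (3,4) (4,0) (4,1) (4,2) (4,3) (4,4) (5,1) (5,2) (5,3) (5,4) (6,1) (6,2) (6,3)] -> total=32
Click 3 (2,1) count=0: revealed 0 new [(none)] -> total=32

Answer: #####..
#####..
#####..
#####..
#####..
.####..
.###...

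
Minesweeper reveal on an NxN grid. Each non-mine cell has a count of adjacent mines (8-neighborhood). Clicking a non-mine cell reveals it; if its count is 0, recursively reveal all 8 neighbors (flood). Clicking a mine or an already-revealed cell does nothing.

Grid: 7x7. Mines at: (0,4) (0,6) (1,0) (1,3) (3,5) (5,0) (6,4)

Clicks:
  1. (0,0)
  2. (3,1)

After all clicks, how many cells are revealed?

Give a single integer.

Answer: 23

Derivation:
Click 1 (0,0) count=1: revealed 1 new [(0,0)] -> total=1
Click 2 (3,1) count=0: revealed 22 new [(2,0) (2,1) (2,2) (2,3) (2,4) (3,0) (3,1) (3,2) (3,3) (3,4) (4,0) (4,1) (4,2) (4,3) (4,4) (5,1) (5,2) (5,3) (5,4) (6,1) (6,2) (6,3)] -> total=23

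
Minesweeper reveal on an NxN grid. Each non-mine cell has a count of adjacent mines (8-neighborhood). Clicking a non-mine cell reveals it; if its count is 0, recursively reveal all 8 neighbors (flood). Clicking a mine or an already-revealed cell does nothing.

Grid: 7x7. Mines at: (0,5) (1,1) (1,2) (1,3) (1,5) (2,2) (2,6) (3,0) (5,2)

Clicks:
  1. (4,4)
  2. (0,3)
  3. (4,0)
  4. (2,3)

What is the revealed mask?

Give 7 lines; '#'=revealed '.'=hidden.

Answer: ...#...
.......
...###.
...####
#..####
...####
...####

Derivation:
Click 1 (4,4) count=0: revealed 19 new [(2,3) (2,4) (2,5) (3,3) (3,4) (3,5) (3,6) (4,3) (4,4) (4,5) (4,6) (5,3) (5,4) (5,5) (5,6) (6,3) (6,4) (6,5) (6,6)] -> total=19
Click 2 (0,3) count=2: revealed 1 new [(0,3)] -> total=20
Click 3 (4,0) count=1: revealed 1 new [(4,0)] -> total=21
Click 4 (2,3) count=3: revealed 0 new [(none)] -> total=21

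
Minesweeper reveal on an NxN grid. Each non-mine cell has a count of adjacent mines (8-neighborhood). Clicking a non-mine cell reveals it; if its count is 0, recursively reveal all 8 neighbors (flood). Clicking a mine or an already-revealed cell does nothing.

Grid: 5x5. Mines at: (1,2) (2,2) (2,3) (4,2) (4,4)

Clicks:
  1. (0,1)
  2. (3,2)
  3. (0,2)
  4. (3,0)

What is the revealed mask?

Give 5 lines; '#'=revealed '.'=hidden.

Click 1 (0,1) count=1: revealed 1 new [(0,1)] -> total=1
Click 2 (3,2) count=3: revealed 1 new [(3,2)] -> total=2
Click 3 (0,2) count=1: revealed 1 new [(0,2)] -> total=3
Click 4 (3,0) count=0: revealed 9 new [(0,0) (1,0) (1,1) (2,0) (2,1) (3,0) (3,1) (4,0) (4,1)] -> total=12

Answer: ###..
##...
##...
###..
##...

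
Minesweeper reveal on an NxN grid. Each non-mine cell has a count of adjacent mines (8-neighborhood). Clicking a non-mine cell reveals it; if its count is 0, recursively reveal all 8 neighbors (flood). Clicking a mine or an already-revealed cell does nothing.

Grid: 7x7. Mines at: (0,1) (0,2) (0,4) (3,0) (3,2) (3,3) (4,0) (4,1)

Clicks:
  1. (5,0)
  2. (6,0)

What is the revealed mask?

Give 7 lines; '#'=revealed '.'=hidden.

Answer: .....##
....###
....###
....###
..#####
#######
#######

Derivation:
Click 1 (5,0) count=2: revealed 1 new [(5,0)] -> total=1
Click 2 (6,0) count=0: revealed 29 new [(0,5) (0,6) (1,4) (1,5) (1,6) (2,4) (2,5) (2,6) (3,4) (3,5) (3,6) (4,2) (4,3) (4,4) (4,5) (4,6) (5,1) (5,2) (5,3) (5,4) (5,5) (5,6) (6,0) (6,1) (6,2) (6,3) (6,4) (6,5) (6,6)] -> total=30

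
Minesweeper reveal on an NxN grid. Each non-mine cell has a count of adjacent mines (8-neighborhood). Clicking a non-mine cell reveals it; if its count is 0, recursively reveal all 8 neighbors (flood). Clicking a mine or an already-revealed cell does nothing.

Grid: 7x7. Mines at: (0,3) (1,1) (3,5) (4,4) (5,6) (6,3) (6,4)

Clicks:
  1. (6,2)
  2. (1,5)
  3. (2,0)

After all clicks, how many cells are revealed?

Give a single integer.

Click 1 (6,2) count=1: revealed 1 new [(6,2)] -> total=1
Click 2 (1,5) count=0: revealed 9 new [(0,4) (0,5) (0,6) (1,4) (1,5) (1,6) (2,4) (2,5) (2,6)] -> total=10
Click 3 (2,0) count=1: revealed 1 new [(2,0)] -> total=11

Answer: 11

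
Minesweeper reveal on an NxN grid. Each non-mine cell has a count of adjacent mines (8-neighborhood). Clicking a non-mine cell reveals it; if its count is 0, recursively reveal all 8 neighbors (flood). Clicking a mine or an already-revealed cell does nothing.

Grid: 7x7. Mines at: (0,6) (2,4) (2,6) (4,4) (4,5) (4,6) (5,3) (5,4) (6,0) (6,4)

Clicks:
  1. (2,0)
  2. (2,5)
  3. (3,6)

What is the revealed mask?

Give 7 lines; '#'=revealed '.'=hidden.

Answer: ######.
######.
####.#.
####..#
####...
###....
.......

Derivation:
Click 1 (2,0) count=0: revealed 27 new [(0,0) (0,1) (0,2) (0,3) (0,4) (0,5) (1,0) (1,1) (1,2) (1,3) (1,4) (1,5) (2,0) (2,1) (2,2) (2,3) (3,0) (3,1) (3,2) (3,3) (4,0) (4,1) (4,2) (4,3) (5,0) (5,1) (5,2)] -> total=27
Click 2 (2,5) count=2: revealed 1 new [(2,5)] -> total=28
Click 3 (3,6) count=3: revealed 1 new [(3,6)] -> total=29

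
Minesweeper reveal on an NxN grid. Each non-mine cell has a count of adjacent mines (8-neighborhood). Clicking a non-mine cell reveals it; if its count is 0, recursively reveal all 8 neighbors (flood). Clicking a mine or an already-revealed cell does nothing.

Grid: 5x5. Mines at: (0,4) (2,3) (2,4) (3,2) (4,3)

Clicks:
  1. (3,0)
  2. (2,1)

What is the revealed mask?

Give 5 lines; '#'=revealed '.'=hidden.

Answer: ####.
####.
###..
##...
##...

Derivation:
Click 1 (3,0) count=0: revealed 15 new [(0,0) (0,1) (0,2) (0,3) (1,0) (1,1) (1,2) (1,3) (2,0) (2,1) (2,2) (3,0) (3,1) (4,0) (4,1)] -> total=15
Click 2 (2,1) count=1: revealed 0 new [(none)] -> total=15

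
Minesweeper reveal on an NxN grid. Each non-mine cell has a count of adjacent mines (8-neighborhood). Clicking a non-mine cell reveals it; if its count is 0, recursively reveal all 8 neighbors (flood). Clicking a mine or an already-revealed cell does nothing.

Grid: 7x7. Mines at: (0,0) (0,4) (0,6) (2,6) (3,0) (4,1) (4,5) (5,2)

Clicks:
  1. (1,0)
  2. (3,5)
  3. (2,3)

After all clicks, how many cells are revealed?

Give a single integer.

Answer: 22

Derivation:
Click 1 (1,0) count=1: revealed 1 new [(1,0)] -> total=1
Click 2 (3,5) count=2: revealed 1 new [(3,5)] -> total=2
Click 3 (2,3) count=0: revealed 20 new [(0,1) (0,2) (0,3) (1,1) (1,2) (1,3) (1,4) (1,5) (2,1) (2,2) (2,3) (2,4) (2,5) (3,1) (3,2) (3,3) (3,4) (4,2) (4,3) (4,4)] -> total=22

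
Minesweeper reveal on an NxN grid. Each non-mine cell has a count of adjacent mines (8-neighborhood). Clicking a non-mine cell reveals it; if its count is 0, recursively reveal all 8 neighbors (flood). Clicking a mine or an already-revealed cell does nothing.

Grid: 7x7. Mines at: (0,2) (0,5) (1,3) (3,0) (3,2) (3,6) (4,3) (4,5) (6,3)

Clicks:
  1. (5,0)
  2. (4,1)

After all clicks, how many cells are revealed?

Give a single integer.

Answer: 9

Derivation:
Click 1 (5,0) count=0: revealed 9 new [(4,0) (4,1) (4,2) (5,0) (5,1) (5,2) (6,0) (6,1) (6,2)] -> total=9
Click 2 (4,1) count=2: revealed 0 new [(none)] -> total=9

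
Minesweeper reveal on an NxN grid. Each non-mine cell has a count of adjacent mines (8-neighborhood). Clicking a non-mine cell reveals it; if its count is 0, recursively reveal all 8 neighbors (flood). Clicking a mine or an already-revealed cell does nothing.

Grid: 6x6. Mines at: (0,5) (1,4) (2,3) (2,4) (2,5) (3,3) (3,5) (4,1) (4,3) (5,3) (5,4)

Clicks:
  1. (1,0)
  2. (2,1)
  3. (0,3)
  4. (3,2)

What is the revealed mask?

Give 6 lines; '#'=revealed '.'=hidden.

Answer: ####..
####..
###...
###...
......
......

Derivation:
Click 1 (1,0) count=0: revealed 14 new [(0,0) (0,1) (0,2) (0,3) (1,0) (1,1) (1,2) (1,3) (2,0) (2,1) (2,2) (3,0) (3,1) (3,2)] -> total=14
Click 2 (2,1) count=0: revealed 0 new [(none)] -> total=14
Click 3 (0,3) count=1: revealed 0 new [(none)] -> total=14
Click 4 (3,2) count=4: revealed 0 new [(none)] -> total=14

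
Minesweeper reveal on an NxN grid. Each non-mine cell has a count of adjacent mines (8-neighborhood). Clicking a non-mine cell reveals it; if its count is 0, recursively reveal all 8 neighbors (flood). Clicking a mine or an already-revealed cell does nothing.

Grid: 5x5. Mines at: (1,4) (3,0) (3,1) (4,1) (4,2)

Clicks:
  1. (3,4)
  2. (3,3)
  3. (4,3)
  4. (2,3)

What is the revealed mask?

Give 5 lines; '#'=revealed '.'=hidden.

Click 1 (3,4) count=0: revealed 6 new [(2,3) (2,4) (3,3) (3,4) (4,3) (4,4)] -> total=6
Click 2 (3,3) count=1: revealed 0 new [(none)] -> total=6
Click 3 (4,3) count=1: revealed 0 new [(none)] -> total=6
Click 4 (2,3) count=1: revealed 0 new [(none)] -> total=6

Answer: .....
.....
...##
...##
...##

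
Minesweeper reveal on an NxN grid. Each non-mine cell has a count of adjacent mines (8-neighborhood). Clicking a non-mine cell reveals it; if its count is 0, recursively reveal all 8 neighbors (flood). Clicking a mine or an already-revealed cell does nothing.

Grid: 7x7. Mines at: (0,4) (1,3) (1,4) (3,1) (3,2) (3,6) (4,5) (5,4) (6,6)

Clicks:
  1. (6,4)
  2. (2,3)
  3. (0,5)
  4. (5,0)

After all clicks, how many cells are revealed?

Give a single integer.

Click 1 (6,4) count=1: revealed 1 new [(6,4)] -> total=1
Click 2 (2,3) count=3: revealed 1 new [(2,3)] -> total=2
Click 3 (0,5) count=2: revealed 1 new [(0,5)] -> total=3
Click 4 (5,0) count=0: revealed 12 new [(4,0) (4,1) (4,2) (4,3) (5,0) (5,1) (5,2) (5,3) (6,0) (6,1) (6,2) (6,3)] -> total=15

Answer: 15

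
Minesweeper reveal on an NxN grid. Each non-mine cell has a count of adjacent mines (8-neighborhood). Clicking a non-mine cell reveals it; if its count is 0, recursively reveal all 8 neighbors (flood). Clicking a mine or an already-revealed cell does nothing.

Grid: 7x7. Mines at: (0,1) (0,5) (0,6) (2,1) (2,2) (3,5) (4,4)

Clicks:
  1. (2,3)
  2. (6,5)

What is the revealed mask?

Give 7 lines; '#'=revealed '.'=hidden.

Answer: .......
.......
...#...
####...
####.##
#######
#######

Derivation:
Click 1 (2,3) count=1: revealed 1 new [(2,3)] -> total=1
Click 2 (6,5) count=0: revealed 24 new [(3,0) (3,1) (3,2) (3,3) (4,0) (4,1) (4,2) (4,3) (4,5) (4,6) (5,0) (5,1) (5,2) (5,3) (5,4) (5,5) (5,6) (6,0) (6,1) (6,2) (6,3) (6,4) (6,5) (6,6)] -> total=25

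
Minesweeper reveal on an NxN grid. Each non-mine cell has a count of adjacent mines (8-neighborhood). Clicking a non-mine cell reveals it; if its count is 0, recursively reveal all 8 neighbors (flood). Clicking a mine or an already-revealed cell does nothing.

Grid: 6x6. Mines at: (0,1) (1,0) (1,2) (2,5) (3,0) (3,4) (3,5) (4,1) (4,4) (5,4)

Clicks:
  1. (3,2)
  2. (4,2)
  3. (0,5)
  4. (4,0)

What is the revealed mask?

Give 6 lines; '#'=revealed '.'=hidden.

Click 1 (3,2) count=1: revealed 1 new [(3,2)] -> total=1
Click 2 (4,2) count=1: revealed 1 new [(4,2)] -> total=2
Click 3 (0,5) count=0: revealed 6 new [(0,3) (0,4) (0,5) (1,3) (1,4) (1,5)] -> total=8
Click 4 (4,0) count=2: revealed 1 new [(4,0)] -> total=9

Answer: ...###
...###
......
..#...
#.#...
......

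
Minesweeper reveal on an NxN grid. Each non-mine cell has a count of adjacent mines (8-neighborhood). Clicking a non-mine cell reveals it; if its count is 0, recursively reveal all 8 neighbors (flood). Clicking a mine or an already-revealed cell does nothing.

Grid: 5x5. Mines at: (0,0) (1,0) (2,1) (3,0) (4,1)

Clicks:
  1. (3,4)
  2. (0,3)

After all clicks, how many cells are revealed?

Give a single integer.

Click 1 (3,4) count=0: revealed 17 new [(0,1) (0,2) (0,3) (0,4) (1,1) (1,2) (1,3) (1,4) (2,2) (2,3) (2,4) (3,2) (3,3) (3,4) (4,2) (4,3) (4,4)] -> total=17
Click 2 (0,3) count=0: revealed 0 new [(none)] -> total=17

Answer: 17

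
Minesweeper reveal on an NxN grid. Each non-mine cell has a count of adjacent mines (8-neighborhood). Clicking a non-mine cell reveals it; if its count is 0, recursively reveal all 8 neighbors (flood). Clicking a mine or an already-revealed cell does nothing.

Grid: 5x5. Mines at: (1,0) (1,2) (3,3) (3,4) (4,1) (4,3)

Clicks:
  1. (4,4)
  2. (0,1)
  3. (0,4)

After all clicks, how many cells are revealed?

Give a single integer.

Click 1 (4,4) count=3: revealed 1 new [(4,4)] -> total=1
Click 2 (0,1) count=2: revealed 1 new [(0,1)] -> total=2
Click 3 (0,4) count=0: revealed 6 new [(0,3) (0,4) (1,3) (1,4) (2,3) (2,4)] -> total=8

Answer: 8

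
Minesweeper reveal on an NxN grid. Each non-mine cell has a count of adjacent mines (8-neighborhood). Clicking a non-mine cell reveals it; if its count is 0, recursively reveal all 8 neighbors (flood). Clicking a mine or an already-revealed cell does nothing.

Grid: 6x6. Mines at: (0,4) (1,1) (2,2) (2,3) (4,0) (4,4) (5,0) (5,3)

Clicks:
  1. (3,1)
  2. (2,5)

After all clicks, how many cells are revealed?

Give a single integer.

Click 1 (3,1) count=2: revealed 1 new [(3,1)] -> total=1
Click 2 (2,5) count=0: revealed 6 new [(1,4) (1,5) (2,4) (2,5) (3,4) (3,5)] -> total=7

Answer: 7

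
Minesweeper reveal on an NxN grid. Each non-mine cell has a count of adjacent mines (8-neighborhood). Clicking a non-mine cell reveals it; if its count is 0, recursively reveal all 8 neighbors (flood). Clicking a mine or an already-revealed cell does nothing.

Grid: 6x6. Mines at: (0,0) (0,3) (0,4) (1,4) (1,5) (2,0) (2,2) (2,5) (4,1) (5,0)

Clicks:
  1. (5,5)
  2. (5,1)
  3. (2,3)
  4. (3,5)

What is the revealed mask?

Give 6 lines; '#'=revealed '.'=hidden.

Click 1 (5,5) count=0: revealed 12 new [(3,2) (3,3) (3,4) (3,5) (4,2) (4,3) (4,4) (4,5) (5,2) (5,3) (5,4) (5,5)] -> total=12
Click 2 (5,1) count=2: revealed 1 new [(5,1)] -> total=13
Click 3 (2,3) count=2: revealed 1 new [(2,3)] -> total=14
Click 4 (3,5) count=1: revealed 0 new [(none)] -> total=14

Answer: ......
......
...#..
..####
..####
.#####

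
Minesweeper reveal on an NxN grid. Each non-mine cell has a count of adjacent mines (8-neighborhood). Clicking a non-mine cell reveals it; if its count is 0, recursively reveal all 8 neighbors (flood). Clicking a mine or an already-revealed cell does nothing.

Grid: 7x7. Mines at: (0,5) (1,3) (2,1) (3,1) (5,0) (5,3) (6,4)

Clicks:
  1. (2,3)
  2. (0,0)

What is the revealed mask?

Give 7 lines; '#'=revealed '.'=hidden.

Click 1 (2,3) count=1: revealed 1 new [(2,3)] -> total=1
Click 2 (0,0) count=0: revealed 6 new [(0,0) (0,1) (0,2) (1,0) (1,1) (1,2)] -> total=7

Answer: ###....
###....
...#...
.......
.......
.......
.......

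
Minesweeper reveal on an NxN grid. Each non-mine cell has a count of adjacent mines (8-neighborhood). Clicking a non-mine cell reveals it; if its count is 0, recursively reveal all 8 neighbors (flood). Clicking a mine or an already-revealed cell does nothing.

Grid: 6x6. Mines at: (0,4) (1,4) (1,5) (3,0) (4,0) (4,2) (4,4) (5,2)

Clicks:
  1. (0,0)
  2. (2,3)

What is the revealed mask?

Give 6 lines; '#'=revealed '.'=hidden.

Answer: ####..
####..
####..
.###..
......
......

Derivation:
Click 1 (0,0) count=0: revealed 15 new [(0,0) (0,1) (0,2) (0,3) (1,0) (1,1) (1,2) (1,3) (2,0) (2,1) (2,2) (2,3) (3,1) (3,2) (3,3)] -> total=15
Click 2 (2,3) count=1: revealed 0 new [(none)] -> total=15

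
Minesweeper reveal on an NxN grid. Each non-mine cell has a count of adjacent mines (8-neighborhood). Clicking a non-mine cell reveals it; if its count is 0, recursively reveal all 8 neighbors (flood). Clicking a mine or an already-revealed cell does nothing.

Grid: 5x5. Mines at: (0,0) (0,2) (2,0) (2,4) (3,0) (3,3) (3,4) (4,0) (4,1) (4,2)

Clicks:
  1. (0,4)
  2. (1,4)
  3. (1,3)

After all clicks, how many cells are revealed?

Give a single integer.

Answer: 4

Derivation:
Click 1 (0,4) count=0: revealed 4 new [(0,3) (0,4) (1,3) (1,4)] -> total=4
Click 2 (1,4) count=1: revealed 0 new [(none)] -> total=4
Click 3 (1,3) count=2: revealed 0 new [(none)] -> total=4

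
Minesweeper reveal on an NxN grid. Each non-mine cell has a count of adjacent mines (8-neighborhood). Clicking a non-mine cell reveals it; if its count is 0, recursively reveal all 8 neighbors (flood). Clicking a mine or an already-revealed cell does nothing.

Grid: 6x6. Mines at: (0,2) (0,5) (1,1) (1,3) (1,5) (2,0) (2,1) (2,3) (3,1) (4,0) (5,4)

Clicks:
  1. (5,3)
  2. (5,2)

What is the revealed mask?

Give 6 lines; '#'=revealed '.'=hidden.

Answer: ......
......
......
......
.###..
.###..

Derivation:
Click 1 (5,3) count=1: revealed 1 new [(5,3)] -> total=1
Click 2 (5,2) count=0: revealed 5 new [(4,1) (4,2) (4,3) (5,1) (5,2)] -> total=6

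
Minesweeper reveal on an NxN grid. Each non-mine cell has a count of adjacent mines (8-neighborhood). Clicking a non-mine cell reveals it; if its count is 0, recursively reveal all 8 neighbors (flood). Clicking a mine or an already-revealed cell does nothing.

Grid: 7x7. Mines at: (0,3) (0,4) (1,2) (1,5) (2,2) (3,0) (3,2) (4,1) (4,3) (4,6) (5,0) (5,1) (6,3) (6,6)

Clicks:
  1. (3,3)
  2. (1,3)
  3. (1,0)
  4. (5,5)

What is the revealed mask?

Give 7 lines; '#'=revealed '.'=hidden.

Click 1 (3,3) count=3: revealed 1 new [(3,3)] -> total=1
Click 2 (1,3) count=4: revealed 1 new [(1,3)] -> total=2
Click 3 (1,0) count=0: revealed 6 new [(0,0) (0,1) (1,0) (1,1) (2,0) (2,1)] -> total=8
Click 4 (5,5) count=2: revealed 1 new [(5,5)] -> total=9

Answer: ##.....
##.#...
##.....
...#...
.......
.....#.
.......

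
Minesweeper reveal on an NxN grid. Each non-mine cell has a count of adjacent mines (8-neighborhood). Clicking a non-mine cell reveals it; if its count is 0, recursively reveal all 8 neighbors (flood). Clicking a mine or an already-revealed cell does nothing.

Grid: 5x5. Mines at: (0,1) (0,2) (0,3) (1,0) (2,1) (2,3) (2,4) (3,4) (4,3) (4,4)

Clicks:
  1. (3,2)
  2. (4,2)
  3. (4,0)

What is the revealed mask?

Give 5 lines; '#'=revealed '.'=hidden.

Click 1 (3,2) count=3: revealed 1 new [(3,2)] -> total=1
Click 2 (4,2) count=1: revealed 1 new [(4,2)] -> total=2
Click 3 (4,0) count=0: revealed 4 new [(3,0) (3,1) (4,0) (4,1)] -> total=6

Answer: .....
.....
.....
###..
###..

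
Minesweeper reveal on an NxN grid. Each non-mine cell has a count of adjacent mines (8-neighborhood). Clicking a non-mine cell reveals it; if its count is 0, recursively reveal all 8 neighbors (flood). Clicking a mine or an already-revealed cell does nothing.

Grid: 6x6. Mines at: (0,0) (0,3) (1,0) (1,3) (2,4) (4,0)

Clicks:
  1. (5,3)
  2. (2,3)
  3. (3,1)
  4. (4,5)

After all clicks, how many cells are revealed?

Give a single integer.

Click 1 (5,3) count=0: revealed 18 new [(2,1) (2,2) (2,3) (3,1) (3,2) (3,3) (3,4) (3,5) (4,1) (4,2) (4,3) (4,4) (4,5) (5,1) (5,2) (5,3) (5,4) (5,5)] -> total=18
Click 2 (2,3) count=2: revealed 0 new [(none)] -> total=18
Click 3 (3,1) count=1: revealed 0 new [(none)] -> total=18
Click 4 (4,5) count=0: revealed 0 new [(none)] -> total=18

Answer: 18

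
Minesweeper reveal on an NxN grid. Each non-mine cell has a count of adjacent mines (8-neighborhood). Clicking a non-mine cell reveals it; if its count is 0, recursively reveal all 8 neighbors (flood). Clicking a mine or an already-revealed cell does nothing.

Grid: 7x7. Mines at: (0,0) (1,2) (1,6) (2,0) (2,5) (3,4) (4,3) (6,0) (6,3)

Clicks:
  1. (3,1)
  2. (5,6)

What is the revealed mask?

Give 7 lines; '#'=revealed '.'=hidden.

Click 1 (3,1) count=1: revealed 1 new [(3,1)] -> total=1
Click 2 (5,6) count=0: revealed 11 new [(3,5) (3,6) (4,4) (4,5) (4,6) (5,4) (5,5) (5,6) (6,4) (6,5) (6,6)] -> total=12

Answer: .......
.......
.......
.#...##
....###
....###
....###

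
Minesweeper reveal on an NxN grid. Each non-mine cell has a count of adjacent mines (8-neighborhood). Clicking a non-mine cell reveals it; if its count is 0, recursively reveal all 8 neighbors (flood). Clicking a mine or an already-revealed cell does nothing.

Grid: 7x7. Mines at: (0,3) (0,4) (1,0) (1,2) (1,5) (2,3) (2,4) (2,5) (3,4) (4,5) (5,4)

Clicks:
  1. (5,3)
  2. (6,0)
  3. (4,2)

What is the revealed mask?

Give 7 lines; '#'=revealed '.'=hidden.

Click 1 (5,3) count=1: revealed 1 new [(5,3)] -> total=1
Click 2 (6,0) count=0: revealed 18 new [(2,0) (2,1) (2,2) (3,0) (3,1) (3,2) (3,3) (4,0) (4,1) (4,2) (4,3) (5,0) (5,1) (5,2) (6,0) (6,1) (6,2) (6,3)] -> total=19
Click 3 (4,2) count=0: revealed 0 new [(none)] -> total=19

Answer: .......
.......
###....
####...
####...
####...
####...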